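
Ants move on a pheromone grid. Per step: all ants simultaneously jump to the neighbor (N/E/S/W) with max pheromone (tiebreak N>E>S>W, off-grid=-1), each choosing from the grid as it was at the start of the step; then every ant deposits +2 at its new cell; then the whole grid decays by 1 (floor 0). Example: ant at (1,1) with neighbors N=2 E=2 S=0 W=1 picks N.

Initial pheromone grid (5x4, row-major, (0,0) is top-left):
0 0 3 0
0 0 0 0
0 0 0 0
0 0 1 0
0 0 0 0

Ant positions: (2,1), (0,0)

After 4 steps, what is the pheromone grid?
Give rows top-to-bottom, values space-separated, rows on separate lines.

After step 1: ants at (1,1),(0,1)
  0 1 2 0
  0 1 0 0
  0 0 0 0
  0 0 0 0
  0 0 0 0
After step 2: ants at (0,1),(0,2)
  0 2 3 0
  0 0 0 0
  0 0 0 0
  0 0 0 0
  0 0 0 0
After step 3: ants at (0,2),(0,1)
  0 3 4 0
  0 0 0 0
  0 0 0 0
  0 0 0 0
  0 0 0 0
After step 4: ants at (0,1),(0,2)
  0 4 5 0
  0 0 0 0
  0 0 0 0
  0 0 0 0
  0 0 0 0

0 4 5 0
0 0 0 0
0 0 0 0
0 0 0 0
0 0 0 0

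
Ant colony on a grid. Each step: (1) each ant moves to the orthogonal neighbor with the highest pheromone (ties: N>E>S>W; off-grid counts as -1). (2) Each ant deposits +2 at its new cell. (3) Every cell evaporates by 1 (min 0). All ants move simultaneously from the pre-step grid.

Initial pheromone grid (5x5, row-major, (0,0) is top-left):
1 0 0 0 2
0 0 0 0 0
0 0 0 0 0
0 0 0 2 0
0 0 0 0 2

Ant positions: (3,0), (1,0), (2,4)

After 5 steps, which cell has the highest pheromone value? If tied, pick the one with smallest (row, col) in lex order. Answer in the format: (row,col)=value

Step 1: ant0:(3,0)->N->(2,0) | ant1:(1,0)->N->(0,0) | ant2:(2,4)->N->(1,4)
  grid max=2 at (0,0)
Step 2: ant0:(2,0)->N->(1,0) | ant1:(0,0)->E->(0,1) | ant2:(1,4)->N->(0,4)
  grid max=2 at (0,4)
Step 3: ant0:(1,0)->N->(0,0) | ant1:(0,1)->W->(0,0) | ant2:(0,4)->S->(1,4)
  grid max=4 at (0,0)
Step 4: ant0:(0,0)->E->(0,1) | ant1:(0,0)->E->(0,1) | ant2:(1,4)->N->(0,4)
  grid max=3 at (0,0)
Step 5: ant0:(0,1)->W->(0,0) | ant1:(0,1)->W->(0,0) | ant2:(0,4)->S->(1,4)
  grid max=6 at (0,0)
Final grid:
  6 2 0 0 1
  0 0 0 0 1
  0 0 0 0 0
  0 0 0 0 0
  0 0 0 0 0
Max pheromone 6 at (0,0)

Answer: (0,0)=6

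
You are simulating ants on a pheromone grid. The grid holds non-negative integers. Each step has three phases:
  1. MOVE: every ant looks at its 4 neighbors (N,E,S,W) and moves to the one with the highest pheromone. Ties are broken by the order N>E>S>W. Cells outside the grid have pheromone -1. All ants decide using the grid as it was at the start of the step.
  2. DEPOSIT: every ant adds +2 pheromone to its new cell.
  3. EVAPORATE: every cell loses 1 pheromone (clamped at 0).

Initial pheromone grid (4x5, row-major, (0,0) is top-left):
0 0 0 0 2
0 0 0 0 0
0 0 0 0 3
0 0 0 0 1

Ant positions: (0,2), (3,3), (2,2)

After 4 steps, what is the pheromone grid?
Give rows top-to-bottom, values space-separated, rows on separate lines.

After step 1: ants at (0,3),(3,4),(1,2)
  0 0 0 1 1
  0 0 1 0 0
  0 0 0 0 2
  0 0 0 0 2
After step 2: ants at (0,4),(2,4),(0,2)
  0 0 1 0 2
  0 0 0 0 0
  0 0 0 0 3
  0 0 0 0 1
After step 3: ants at (1,4),(3,4),(0,3)
  0 0 0 1 1
  0 0 0 0 1
  0 0 0 0 2
  0 0 0 0 2
After step 4: ants at (2,4),(2,4),(0,4)
  0 0 0 0 2
  0 0 0 0 0
  0 0 0 0 5
  0 0 0 0 1

0 0 0 0 2
0 0 0 0 0
0 0 0 0 5
0 0 0 0 1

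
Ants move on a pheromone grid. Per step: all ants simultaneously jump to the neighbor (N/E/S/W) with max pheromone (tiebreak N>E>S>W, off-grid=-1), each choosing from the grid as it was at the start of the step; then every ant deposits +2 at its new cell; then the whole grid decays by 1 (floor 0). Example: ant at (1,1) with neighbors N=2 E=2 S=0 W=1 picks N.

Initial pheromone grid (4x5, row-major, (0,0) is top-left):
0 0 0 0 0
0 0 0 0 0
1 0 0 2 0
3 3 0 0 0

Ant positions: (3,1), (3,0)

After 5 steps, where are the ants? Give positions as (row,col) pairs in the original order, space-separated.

Step 1: ant0:(3,1)->W->(3,0) | ant1:(3,0)->E->(3,1)
  grid max=4 at (3,0)
Step 2: ant0:(3,0)->E->(3,1) | ant1:(3,1)->W->(3,0)
  grid max=5 at (3,0)
Step 3: ant0:(3,1)->W->(3,0) | ant1:(3,0)->E->(3,1)
  grid max=6 at (3,0)
Step 4: ant0:(3,0)->E->(3,1) | ant1:(3,1)->W->(3,0)
  grid max=7 at (3,0)
Step 5: ant0:(3,1)->W->(3,0) | ant1:(3,0)->E->(3,1)
  grid max=8 at (3,0)

(3,0) (3,1)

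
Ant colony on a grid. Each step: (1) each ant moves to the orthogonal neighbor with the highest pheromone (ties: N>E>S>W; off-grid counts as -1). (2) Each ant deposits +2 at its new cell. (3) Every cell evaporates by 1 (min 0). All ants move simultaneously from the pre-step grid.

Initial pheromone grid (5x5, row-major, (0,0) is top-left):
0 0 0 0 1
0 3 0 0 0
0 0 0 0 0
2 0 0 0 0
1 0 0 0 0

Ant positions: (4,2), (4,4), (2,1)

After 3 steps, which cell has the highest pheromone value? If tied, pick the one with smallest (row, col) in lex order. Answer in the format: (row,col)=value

Answer: (1,1)=4

Derivation:
Step 1: ant0:(4,2)->N->(3,2) | ant1:(4,4)->N->(3,4) | ant2:(2,1)->N->(1,1)
  grid max=4 at (1,1)
Step 2: ant0:(3,2)->N->(2,2) | ant1:(3,4)->N->(2,4) | ant2:(1,1)->N->(0,1)
  grid max=3 at (1,1)
Step 3: ant0:(2,2)->N->(1,2) | ant1:(2,4)->N->(1,4) | ant2:(0,1)->S->(1,1)
  grid max=4 at (1,1)
Final grid:
  0 0 0 0 0
  0 4 1 0 1
  0 0 0 0 0
  0 0 0 0 0
  0 0 0 0 0
Max pheromone 4 at (1,1)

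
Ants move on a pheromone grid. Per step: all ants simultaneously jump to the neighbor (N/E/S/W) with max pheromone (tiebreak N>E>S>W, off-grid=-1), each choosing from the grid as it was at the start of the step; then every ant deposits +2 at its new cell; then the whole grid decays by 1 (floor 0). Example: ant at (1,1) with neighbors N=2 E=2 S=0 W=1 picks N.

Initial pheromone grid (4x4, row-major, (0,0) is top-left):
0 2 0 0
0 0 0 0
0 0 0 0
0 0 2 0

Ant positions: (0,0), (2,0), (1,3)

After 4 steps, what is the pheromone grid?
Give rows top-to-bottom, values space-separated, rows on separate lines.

After step 1: ants at (0,1),(1,0),(0,3)
  0 3 0 1
  1 0 0 0
  0 0 0 0
  0 0 1 0
After step 2: ants at (0,2),(0,0),(1,3)
  1 2 1 0
  0 0 0 1
  0 0 0 0
  0 0 0 0
After step 3: ants at (0,1),(0,1),(0,3)
  0 5 0 1
  0 0 0 0
  0 0 0 0
  0 0 0 0
After step 4: ants at (0,2),(0,2),(1,3)
  0 4 3 0
  0 0 0 1
  0 0 0 0
  0 0 0 0

0 4 3 0
0 0 0 1
0 0 0 0
0 0 0 0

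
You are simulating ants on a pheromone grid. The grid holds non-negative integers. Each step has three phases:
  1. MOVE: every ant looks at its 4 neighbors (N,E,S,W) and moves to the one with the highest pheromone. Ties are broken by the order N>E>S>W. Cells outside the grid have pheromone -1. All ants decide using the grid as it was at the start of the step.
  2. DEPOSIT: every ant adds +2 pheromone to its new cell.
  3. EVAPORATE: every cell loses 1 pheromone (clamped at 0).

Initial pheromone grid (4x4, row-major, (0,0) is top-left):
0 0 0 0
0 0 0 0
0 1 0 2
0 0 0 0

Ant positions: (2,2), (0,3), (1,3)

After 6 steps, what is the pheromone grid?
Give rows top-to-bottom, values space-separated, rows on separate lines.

After step 1: ants at (2,3),(1,3),(2,3)
  0 0 0 0
  0 0 0 1
  0 0 0 5
  0 0 0 0
After step 2: ants at (1,3),(2,3),(1,3)
  0 0 0 0
  0 0 0 4
  0 0 0 6
  0 0 0 0
After step 3: ants at (2,3),(1,3),(2,3)
  0 0 0 0
  0 0 0 5
  0 0 0 9
  0 0 0 0
After step 4: ants at (1,3),(2,3),(1,3)
  0 0 0 0
  0 0 0 8
  0 0 0 10
  0 0 0 0
After step 5: ants at (2,3),(1,3),(2,3)
  0 0 0 0
  0 0 0 9
  0 0 0 13
  0 0 0 0
After step 6: ants at (1,3),(2,3),(1,3)
  0 0 0 0
  0 0 0 12
  0 0 0 14
  0 0 0 0

0 0 0 0
0 0 0 12
0 0 0 14
0 0 0 0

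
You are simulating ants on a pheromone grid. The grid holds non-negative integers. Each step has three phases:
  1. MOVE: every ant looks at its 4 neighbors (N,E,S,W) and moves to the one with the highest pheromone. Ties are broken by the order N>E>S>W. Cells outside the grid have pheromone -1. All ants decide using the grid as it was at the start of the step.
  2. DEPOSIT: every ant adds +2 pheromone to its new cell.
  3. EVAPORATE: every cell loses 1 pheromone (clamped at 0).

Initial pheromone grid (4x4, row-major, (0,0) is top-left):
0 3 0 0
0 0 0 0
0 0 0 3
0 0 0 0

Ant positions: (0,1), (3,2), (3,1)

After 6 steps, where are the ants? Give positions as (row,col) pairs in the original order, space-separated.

Step 1: ant0:(0,1)->E->(0,2) | ant1:(3,2)->N->(2,2) | ant2:(3,1)->N->(2,1)
  grid max=2 at (0,1)
Step 2: ant0:(0,2)->W->(0,1) | ant1:(2,2)->E->(2,3) | ant2:(2,1)->E->(2,2)
  grid max=3 at (0,1)
Step 3: ant0:(0,1)->E->(0,2) | ant1:(2,3)->W->(2,2) | ant2:(2,2)->E->(2,3)
  grid max=4 at (2,3)
Step 4: ant0:(0,2)->W->(0,1) | ant1:(2,2)->E->(2,3) | ant2:(2,3)->W->(2,2)
  grid max=5 at (2,3)
Step 5: ant0:(0,1)->E->(0,2) | ant1:(2,3)->W->(2,2) | ant2:(2,2)->E->(2,3)
  grid max=6 at (2,3)
Step 6: ant0:(0,2)->W->(0,1) | ant1:(2,2)->E->(2,3) | ant2:(2,3)->W->(2,2)
  grid max=7 at (2,3)

(0,1) (2,3) (2,2)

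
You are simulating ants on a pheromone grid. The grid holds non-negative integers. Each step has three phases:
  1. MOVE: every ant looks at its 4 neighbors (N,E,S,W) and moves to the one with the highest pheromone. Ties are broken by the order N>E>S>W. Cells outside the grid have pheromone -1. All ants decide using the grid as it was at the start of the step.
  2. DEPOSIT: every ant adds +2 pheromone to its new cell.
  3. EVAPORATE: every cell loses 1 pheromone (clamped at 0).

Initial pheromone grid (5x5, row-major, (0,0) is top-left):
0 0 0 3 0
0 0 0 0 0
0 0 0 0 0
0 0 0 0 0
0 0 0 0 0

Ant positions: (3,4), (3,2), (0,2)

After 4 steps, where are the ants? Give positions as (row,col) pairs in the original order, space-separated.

Step 1: ant0:(3,4)->N->(2,4) | ant1:(3,2)->N->(2,2) | ant2:(0,2)->E->(0,3)
  grid max=4 at (0,3)
Step 2: ant0:(2,4)->N->(1,4) | ant1:(2,2)->N->(1,2) | ant2:(0,3)->E->(0,4)
  grid max=3 at (0,3)
Step 3: ant0:(1,4)->N->(0,4) | ant1:(1,2)->N->(0,2) | ant2:(0,4)->W->(0,3)
  grid max=4 at (0,3)
Step 4: ant0:(0,4)->W->(0,3) | ant1:(0,2)->E->(0,3) | ant2:(0,3)->E->(0,4)
  grid max=7 at (0,3)

(0,3) (0,3) (0,4)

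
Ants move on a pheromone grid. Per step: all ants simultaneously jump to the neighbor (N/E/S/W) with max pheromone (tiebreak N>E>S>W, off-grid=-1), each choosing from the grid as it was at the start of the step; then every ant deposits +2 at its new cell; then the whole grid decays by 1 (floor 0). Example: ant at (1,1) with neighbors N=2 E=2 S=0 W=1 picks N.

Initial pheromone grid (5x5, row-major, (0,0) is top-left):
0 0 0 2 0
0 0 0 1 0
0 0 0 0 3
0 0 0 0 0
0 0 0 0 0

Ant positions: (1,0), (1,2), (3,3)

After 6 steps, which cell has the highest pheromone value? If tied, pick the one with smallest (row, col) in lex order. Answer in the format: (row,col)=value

Step 1: ant0:(1,0)->N->(0,0) | ant1:(1,2)->E->(1,3) | ant2:(3,3)->N->(2,3)
  grid max=2 at (1,3)
Step 2: ant0:(0,0)->E->(0,1) | ant1:(1,3)->N->(0,3) | ant2:(2,3)->N->(1,3)
  grid max=3 at (1,3)
Step 3: ant0:(0,1)->E->(0,2) | ant1:(0,3)->S->(1,3) | ant2:(1,3)->N->(0,3)
  grid max=4 at (1,3)
Step 4: ant0:(0,2)->E->(0,3) | ant1:(1,3)->N->(0,3) | ant2:(0,3)->S->(1,3)
  grid max=6 at (0,3)
Step 5: ant0:(0,3)->S->(1,3) | ant1:(0,3)->S->(1,3) | ant2:(1,3)->N->(0,3)
  grid max=8 at (1,3)
Step 6: ant0:(1,3)->N->(0,3) | ant1:(1,3)->N->(0,3) | ant2:(0,3)->S->(1,3)
  grid max=10 at (0,3)
Final grid:
  0 0 0 10 0
  0 0 0 9 0
  0 0 0 0 0
  0 0 0 0 0
  0 0 0 0 0
Max pheromone 10 at (0,3)

Answer: (0,3)=10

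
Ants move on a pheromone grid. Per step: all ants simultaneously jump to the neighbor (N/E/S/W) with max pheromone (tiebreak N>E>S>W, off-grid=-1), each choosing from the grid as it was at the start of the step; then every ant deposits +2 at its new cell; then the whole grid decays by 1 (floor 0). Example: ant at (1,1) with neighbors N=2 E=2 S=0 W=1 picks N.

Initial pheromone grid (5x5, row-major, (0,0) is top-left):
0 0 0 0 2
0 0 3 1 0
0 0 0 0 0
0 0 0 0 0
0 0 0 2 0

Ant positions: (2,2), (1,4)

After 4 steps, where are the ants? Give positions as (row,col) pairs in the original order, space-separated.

Step 1: ant0:(2,2)->N->(1,2) | ant1:(1,4)->N->(0,4)
  grid max=4 at (1,2)
Step 2: ant0:(1,2)->N->(0,2) | ant1:(0,4)->S->(1,4)
  grid max=3 at (1,2)
Step 3: ant0:(0,2)->S->(1,2) | ant1:(1,4)->N->(0,4)
  grid max=4 at (1,2)
Step 4: ant0:(1,2)->N->(0,2) | ant1:(0,4)->S->(1,4)
  grid max=3 at (1,2)

(0,2) (1,4)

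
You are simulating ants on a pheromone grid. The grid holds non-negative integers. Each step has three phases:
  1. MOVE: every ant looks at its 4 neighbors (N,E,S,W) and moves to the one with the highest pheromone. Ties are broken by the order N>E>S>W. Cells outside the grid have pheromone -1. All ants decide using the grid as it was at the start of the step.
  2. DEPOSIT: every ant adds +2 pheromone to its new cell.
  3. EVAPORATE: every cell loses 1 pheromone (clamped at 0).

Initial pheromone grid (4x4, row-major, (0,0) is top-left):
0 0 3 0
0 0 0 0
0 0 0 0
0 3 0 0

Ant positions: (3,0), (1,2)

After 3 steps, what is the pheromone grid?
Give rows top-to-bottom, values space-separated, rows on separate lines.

After step 1: ants at (3,1),(0,2)
  0 0 4 0
  0 0 0 0
  0 0 0 0
  0 4 0 0
After step 2: ants at (2,1),(0,3)
  0 0 3 1
  0 0 0 0
  0 1 0 0
  0 3 0 0
After step 3: ants at (3,1),(0,2)
  0 0 4 0
  0 0 0 0
  0 0 0 0
  0 4 0 0

0 0 4 0
0 0 0 0
0 0 0 0
0 4 0 0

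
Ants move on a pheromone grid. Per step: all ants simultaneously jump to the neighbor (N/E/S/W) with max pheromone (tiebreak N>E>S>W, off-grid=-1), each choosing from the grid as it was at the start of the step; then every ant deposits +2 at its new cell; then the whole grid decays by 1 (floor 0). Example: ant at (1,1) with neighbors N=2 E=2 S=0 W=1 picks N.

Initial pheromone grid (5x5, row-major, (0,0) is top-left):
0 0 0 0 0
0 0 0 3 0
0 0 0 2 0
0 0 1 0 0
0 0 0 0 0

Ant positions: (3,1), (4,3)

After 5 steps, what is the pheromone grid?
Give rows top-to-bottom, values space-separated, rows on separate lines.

After step 1: ants at (3,2),(3,3)
  0 0 0 0 0
  0 0 0 2 0
  0 0 0 1 0
  0 0 2 1 0
  0 0 0 0 0
After step 2: ants at (3,3),(3,2)
  0 0 0 0 0
  0 0 0 1 0
  0 0 0 0 0
  0 0 3 2 0
  0 0 0 0 0
After step 3: ants at (3,2),(3,3)
  0 0 0 0 0
  0 0 0 0 0
  0 0 0 0 0
  0 0 4 3 0
  0 0 0 0 0
After step 4: ants at (3,3),(3,2)
  0 0 0 0 0
  0 0 0 0 0
  0 0 0 0 0
  0 0 5 4 0
  0 0 0 0 0
After step 5: ants at (3,2),(3,3)
  0 0 0 0 0
  0 0 0 0 0
  0 0 0 0 0
  0 0 6 5 0
  0 0 0 0 0

0 0 0 0 0
0 0 0 0 0
0 0 0 0 0
0 0 6 5 0
0 0 0 0 0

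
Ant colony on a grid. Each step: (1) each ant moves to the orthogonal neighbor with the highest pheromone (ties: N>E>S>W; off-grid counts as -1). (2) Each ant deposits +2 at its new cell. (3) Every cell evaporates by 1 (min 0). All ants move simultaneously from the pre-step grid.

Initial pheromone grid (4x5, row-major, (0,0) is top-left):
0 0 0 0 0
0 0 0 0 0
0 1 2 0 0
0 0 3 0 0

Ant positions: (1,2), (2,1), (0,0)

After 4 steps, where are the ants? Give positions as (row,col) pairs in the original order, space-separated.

Step 1: ant0:(1,2)->S->(2,2) | ant1:(2,1)->E->(2,2) | ant2:(0,0)->E->(0,1)
  grid max=5 at (2,2)
Step 2: ant0:(2,2)->S->(3,2) | ant1:(2,2)->S->(3,2) | ant2:(0,1)->E->(0,2)
  grid max=5 at (3,2)
Step 3: ant0:(3,2)->N->(2,2) | ant1:(3,2)->N->(2,2) | ant2:(0,2)->E->(0,3)
  grid max=7 at (2,2)
Step 4: ant0:(2,2)->S->(3,2) | ant1:(2,2)->S->(3,2) | ant2:(0,3)->E->(0,4)
  grid max=7 at (3,2)

(3,2) (3,2) (0,4)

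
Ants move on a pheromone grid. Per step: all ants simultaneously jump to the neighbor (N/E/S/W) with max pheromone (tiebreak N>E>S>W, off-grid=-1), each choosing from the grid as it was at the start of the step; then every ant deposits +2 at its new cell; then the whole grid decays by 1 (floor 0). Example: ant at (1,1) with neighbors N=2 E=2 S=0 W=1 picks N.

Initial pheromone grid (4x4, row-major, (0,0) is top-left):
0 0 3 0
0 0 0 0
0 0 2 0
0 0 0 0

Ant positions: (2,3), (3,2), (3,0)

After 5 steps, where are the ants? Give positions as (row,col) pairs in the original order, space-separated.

Step 1: ant0:(2,3)->W->(2,2) | ant1:(3,2)->N->(2,2) | ant2:(3,0)->N->(2,0)
  grid max=5 at (2,2)
Step 2: ant0:(2,2)->N->(1,2) | ant1:(2,2)->N->(1,2) | ant2:(2,0)->N->(1,0)
  grid max=4 at (2,2)
Step 3: ant0:(1,2)->S->(2,2) | ant1:(1,2)->S->(2,2) | ant2:(1,0)->N->(0,0)
  grid max=7 at (2,2)
Step 4: ant0:(2,2)->N->(1,2) | ant1:(2,2)->N->(1,2) | ant2:(0,0)->E->(0,1)
  grid max=6 at (2,2)
Step 5: ant0:(1,2)->S->(2,2) | ant1:(1,2)->S->(2,2) | ant2:(0,1)->E->(0,2)
  grid max=9 at (2,2)

(2,2) (2,2) (0,2)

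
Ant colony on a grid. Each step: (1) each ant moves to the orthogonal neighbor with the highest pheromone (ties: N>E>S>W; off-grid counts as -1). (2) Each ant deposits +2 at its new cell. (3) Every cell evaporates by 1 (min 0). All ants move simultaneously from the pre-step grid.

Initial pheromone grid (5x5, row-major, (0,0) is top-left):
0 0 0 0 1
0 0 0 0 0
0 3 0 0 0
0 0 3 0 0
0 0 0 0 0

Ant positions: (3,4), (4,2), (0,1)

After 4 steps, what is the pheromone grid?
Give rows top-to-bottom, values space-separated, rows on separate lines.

After step 1: ants at (2,4),(3,2),(0,2)
  0 0 1 0 0
  0 0 0 0 0
  0 2 0 0 1
  0 0 4 0 0
  0 0 0 0 0
After step 2: ants at (1,4),(2,2),(0,3)
  0 0 0 1 0
  0 0 0 0 1
  0 1 1 0 0
  0 0 3 0 0
  0 0 0 0 0
After step 3: ants at (0,4),(3,2),(0,4)
  0 0 0 0 3
  0 0 0 0 0
  0 0 0 0 0
  0 0 4 0 0
  0 0 0 0 0
After step 4: ants at (1,4),(2,2),(1,4)
  0 0 0 0 2
  0 0 0 0 3
  0 0 1 0 0
  0 0 3 0 0
  0 0 0 0 0

0 0 0 0 2
0 0 0 0 3
0 0 1 0 0
0 0 3 0 0
0 0 0 0 0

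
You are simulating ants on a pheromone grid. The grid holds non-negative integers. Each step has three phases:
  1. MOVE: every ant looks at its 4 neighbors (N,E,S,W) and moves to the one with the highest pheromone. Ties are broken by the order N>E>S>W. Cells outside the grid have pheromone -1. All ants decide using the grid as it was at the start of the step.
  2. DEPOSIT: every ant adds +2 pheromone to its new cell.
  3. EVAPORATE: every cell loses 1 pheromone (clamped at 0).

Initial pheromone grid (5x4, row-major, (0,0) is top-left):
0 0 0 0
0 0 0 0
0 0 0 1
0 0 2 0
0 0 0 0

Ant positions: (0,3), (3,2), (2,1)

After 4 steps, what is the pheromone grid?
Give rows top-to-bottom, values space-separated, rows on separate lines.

After step 1: ants at (1,3),(2,2),(1,1)
  0 0 0 0
  0 1 0 1
  0 0 1 0
  0 0 1 0
  0 0 0 0
After step 2: ants at (0,3),(3,2),(0,1)
  0 1 0 1
  0 0 0 0
  0 0 0 0
  0 0 2 0
  0 0 0 0
After step 3: ants at (1,3),(2,2),(0,2)
  0 0 1 0
  0 0 0 1
  0 0 1 0
  0 0 1 0
  0 0 0 0
After step 4: ants at (0,3),(3,2),(0,3)
  0 0 0 3
  0 0 0 0
  0 0 0 0
  0 0 2 0
  0 0 0 0

0 0 0 3
0 0 0 0
0 0 0 0
0 0 2 0
0 0 0 0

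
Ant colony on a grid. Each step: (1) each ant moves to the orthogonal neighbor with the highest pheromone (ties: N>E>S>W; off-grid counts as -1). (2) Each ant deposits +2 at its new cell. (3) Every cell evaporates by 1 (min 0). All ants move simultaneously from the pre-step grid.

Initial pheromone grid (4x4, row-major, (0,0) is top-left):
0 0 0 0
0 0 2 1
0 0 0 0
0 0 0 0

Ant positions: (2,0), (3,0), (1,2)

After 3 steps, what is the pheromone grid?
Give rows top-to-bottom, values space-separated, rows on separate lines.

After step 1: ants at (1,0),(2,0),(1,3)
  0 0 0 0
  1 0 1 2
  1 0 0 0
  0 0 0 0
After step 2: ants at (2,0),(1,0),(1,2)
  0 0 0 0
  2 0 2 1
  2 0 0 0
  0 0 0 0
After step 3: ants at (1,0),(2,0),(1,3)
  0 0 0 0
  3 0 1 2
  3 0 0 0
  0 0 0 0

0 0 0 0
3 0 1 2
3 0 0 0
0 0 0 0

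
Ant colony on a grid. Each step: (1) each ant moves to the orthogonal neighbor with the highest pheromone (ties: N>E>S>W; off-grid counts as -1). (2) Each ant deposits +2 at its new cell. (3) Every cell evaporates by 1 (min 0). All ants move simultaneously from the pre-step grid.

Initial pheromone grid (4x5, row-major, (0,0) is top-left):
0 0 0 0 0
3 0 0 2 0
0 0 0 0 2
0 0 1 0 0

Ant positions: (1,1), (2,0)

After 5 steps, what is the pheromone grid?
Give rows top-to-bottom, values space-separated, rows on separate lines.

After step 1: ants at (1,0),(1,0)
  0 0 0 0 0
  6 0 0 1 0
  0 0 0 0 1
  0 0 0 0 0
After step 2: ants at (0,0),(0,0)
  3 0 0 0 0
  5 0 0 0 0
  0 0 0 0 0
  0 0 0 0 0
After step 3: ants at (1,0),(1,0)
  2 0 0 0 0
  8 0 0 0 0
  0 0 0 0 0
  0 0 0 0 0
After step 4: ants at (0,0),(0,0)
  5 0 0 0 0
  7 0 0 0 0
  0 0 0 0 0
  0 0 0 0 0
After step 5: ants at (1,0),(1,0)
  4 0 0 0 0
  10 0 0 0 0
  0 0 0 0 0
  0 0 0 0 0

4 0 0 0 0
10 0 0 0 0
0 0 0 0 0
0 0 0 0 0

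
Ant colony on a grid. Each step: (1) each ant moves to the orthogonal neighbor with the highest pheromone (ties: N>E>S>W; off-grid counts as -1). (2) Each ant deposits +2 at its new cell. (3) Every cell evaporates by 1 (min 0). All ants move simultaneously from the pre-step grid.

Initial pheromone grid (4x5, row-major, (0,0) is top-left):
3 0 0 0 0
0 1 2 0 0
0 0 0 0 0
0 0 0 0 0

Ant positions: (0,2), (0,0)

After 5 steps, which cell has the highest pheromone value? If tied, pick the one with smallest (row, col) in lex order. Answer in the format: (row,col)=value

Answer: (1,2)=3

Derivation:
Step 1: ant0:(0,2)->S->(1,2) | ant1:(0,0)->E->(0,1)
  grid max=3 at (1,2)
Step 2: ant0:(1,2)->N->(0,2) | ant1:(0,1)->W->(0,0)
  grid max=3 at (0,0)
Step 3: ant0:(0,2)->S->(1,2) | ant1:(0,0)->E->(0,1)
  grid max=3 at (1,2)
Step 4: ant0:(1,2)->N->(0,2) | ant1:(0,1)->W->(0,0)
  grid max=3 at (0,0)
Step 5: ant0:(0,2)->S->(1,2) | ant1:(0,0)->E->(0,1)
  grid max=3 at (1,2)
Final grid:
  2 1 0 0 0
  0 0 3 0 0
  0 0 0 0 0
  0 0 0 0 0
Max pheromone 3 at (1,2)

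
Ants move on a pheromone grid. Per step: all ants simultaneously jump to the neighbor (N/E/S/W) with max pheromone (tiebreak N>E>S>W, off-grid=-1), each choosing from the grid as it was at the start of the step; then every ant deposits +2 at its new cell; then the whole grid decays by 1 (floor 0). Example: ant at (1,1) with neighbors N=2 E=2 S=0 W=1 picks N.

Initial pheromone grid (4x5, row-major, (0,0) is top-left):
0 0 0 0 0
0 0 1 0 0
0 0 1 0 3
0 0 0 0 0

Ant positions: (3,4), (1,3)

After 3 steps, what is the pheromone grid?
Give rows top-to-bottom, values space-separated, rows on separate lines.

After step 1: ants at (2,4),(1,2)
  0 0 0 0 0
  0 0 2 0 0
  0 0 0 0 4
  0 0 0 0 0
After step 2: ants at (1,4),(0,2)
  0 0 1 0 0
  0 0 1 0 1
  0 0 0 0 3
  0 0 0 0 0
After step 3: ants at (2,4),(1,2)
  0 0 0 0 0
  0 0 2 0 0
  0 0 0 0 4
  0 0 0 0 0

0 0 0 0 0
0 0 2 0 0
0 0 0 0 4
0 0 0 0 0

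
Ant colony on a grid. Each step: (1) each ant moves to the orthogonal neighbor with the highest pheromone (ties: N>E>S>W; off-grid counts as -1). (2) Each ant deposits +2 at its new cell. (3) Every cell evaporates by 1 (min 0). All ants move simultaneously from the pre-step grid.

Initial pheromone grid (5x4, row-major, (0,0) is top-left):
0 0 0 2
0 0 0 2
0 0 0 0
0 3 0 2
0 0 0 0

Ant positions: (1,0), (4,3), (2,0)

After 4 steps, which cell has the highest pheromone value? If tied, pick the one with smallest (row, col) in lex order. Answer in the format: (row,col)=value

Step 1: ant0:(1,0)->N->(0,0) | ant1:(4,3)->N->(3,3) | ant2:(2,0)->N->(1,0)
  grid max=3 at (3,3)
Step 2: ant0:(0,0)->S->(1,0) | ant1:(3,3)->N->(2,3) | ant2:(1,0)->N->(0,0)
  grid max=2 at (0,0)
Step 3: ant0:(1,0)->N->(0,0) | ant1:(2,3)->S->(3,3) | ant2:(0,0)->S->(1,0)
  grid max=3 at (0,0)
Step 4: ant0:(0,0)->S->(1,0) | ant1:(3,3)->N->(2,3) | ant2:(1,0)->N->(0,0)
  grid max=4 at (0,0)
Final grid:
  4 0 0 0
  4 0 0 0
  0 0 0 1
  0 0 0 2
  0 0 0 0
Max pheromone 4 at (0,0)

Answer: (0,0)=4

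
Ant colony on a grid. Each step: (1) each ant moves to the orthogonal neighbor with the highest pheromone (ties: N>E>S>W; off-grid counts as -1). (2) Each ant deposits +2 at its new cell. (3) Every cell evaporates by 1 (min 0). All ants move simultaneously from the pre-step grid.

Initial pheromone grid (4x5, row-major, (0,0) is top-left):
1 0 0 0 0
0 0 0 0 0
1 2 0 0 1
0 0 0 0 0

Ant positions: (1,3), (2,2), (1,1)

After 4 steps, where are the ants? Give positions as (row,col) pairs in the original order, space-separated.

Step 1: ant0:(1,3)->N->(0,3) | ant1:(2,2)->W->(2,1) | ant2:(1,1)->S->(2,1)
  grid max=5 at (2,1)
Step 2: ant0:(0,3)->E->(0,4) | ant1:(2,1)->N->(1,1) | ant2:(2,1)->N->(1,1)
  grid max=4 at (2,1)
Step 3: ant0:(0,4)->S->(1,4) | ant1:(1,1)->S->(2,1) | ant2:(1,1)->S->(2,1)
  grid max=7 at (2,1)
Step 4: ant0:(1,4)->N->(0,4) | ant1:(2,1)->N->(1,1) | ant2:(2,1)->N->(1,1)
  grid max=6 at (2,1)

(0,4) (1,1) (1,1)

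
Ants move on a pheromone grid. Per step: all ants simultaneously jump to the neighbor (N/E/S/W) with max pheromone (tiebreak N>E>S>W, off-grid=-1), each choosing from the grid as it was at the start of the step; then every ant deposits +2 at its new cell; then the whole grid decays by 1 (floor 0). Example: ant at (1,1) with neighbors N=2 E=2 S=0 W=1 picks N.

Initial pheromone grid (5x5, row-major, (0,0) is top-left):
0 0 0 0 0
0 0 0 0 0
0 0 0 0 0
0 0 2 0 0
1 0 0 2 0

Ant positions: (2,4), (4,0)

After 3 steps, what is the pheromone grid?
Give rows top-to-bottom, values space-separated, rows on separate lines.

After step 1: ants at (1,4),(3,0)
  0 0 0 0 0
  0 0 0 0 1
  0 0 0 0 0
  1 0 1 0 0
  0 0 0 1 0
After step 2: ants at (0,4),(2,0)
  0 0 0 0 1
  0 0 0 0 0
  1 0 0 0 0
  0 0 0 0 0
  0 0 0 0 0
After step 3: ants at (1,4),(1,0)
  0 0 0 0 0
  1 0 0 0 1
  0 0 0 0 0
  0 0 0 0 0
  0 0 0 0 0

0 0 0 0 0
1 0 0 0 1
0 0 0 0 0
0 0 0 0 0
0 0 0 0 0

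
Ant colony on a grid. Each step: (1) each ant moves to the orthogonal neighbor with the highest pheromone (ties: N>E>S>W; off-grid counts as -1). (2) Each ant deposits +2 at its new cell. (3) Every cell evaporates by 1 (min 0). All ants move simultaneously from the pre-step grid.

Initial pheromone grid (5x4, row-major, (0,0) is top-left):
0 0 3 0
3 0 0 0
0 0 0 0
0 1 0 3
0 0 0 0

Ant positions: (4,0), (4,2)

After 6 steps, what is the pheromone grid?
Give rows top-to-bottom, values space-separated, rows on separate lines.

After step 1: ants at (3,0),(3,2)
  0 0 2 0
  2 0 0 0
  0 0 0 0
  1 0 1 2
  0 0 0 0
After step 2: ants at (2,0),(3,3)
  0 0 1 0
  1 0 0 0
  1 0 0 0
  0 0 0 3
  0 0 0 0
After step 3: ants at (1,0),(2,3)
  0 0 0 0
  2 0 0 0
  0 0 0 1
  0 0 0 2
  0 0 0 0
After step 4: ants at (0,0),(3,3)
  1 0 0 0
  1 0 0 0
  0 0 0 0
  0 0 0 3
  0 0 0 0
After step 5: ants at (1,0),(2,3)
  0 0 0 0
  2 0 0 0
  0 0 0 1
  0 0 0 2
  0 0 0 0
After step 6: ants at (0,0),(3,3)
  1 0 0 0
  1 0 0 0
  0 0 0 0
  0 0 0 3
  0 0 0 0

1 0 0 0
1 0 0 0
0 0 0 0
0 0 0 3
0 0 0 0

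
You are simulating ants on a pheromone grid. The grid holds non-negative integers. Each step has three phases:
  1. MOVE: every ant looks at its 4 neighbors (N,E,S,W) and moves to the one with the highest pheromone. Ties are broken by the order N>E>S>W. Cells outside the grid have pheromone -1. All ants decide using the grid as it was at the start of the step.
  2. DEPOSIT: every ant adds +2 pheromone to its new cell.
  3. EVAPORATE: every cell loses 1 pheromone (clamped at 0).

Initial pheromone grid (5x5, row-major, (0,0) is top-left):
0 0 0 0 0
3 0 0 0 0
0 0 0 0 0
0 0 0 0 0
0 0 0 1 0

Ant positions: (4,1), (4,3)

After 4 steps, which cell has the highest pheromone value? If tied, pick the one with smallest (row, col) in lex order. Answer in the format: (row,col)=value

Answer: (0,1)=1

Derivation:
Step 1: ant0:(4,1)->N->(3,1) | ant1:(4,3)->N->(3,3)
  grid max=2 at (1,0)
Step 2: ant0:(3,1)->N->(2,1) | ant1:(3,3)->N->(2,3)
  grid max=1 at (1,0)
Step 3: ant0:(2,1)->N->(1,1) | ant1:(2,3)->N->(1,3)
  grid max=1 at (1,1)
Step 4: ant0:(1,1)->N->(0,1) | ant1:(1,3)->N->(0,3)
  grid max=1 at (0,1)
Final grid:
  0 1 0 1 0
  0 0 0 0 0
  0 0 0 0 0
  0 0 0 0 0
  0 0 0 0 0
Max pheromone 1 at (0,1)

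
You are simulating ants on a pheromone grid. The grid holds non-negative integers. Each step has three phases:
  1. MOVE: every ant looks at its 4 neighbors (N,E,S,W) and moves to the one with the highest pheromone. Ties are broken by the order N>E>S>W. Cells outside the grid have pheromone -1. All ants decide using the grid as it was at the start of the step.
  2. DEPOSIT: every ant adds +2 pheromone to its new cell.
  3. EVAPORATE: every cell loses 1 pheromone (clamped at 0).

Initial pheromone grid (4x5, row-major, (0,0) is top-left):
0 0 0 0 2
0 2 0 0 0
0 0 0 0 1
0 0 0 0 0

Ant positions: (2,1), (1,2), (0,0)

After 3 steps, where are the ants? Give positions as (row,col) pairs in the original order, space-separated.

Step 1: ant0:(2,1)->N->(1,1) | ant1:(1,2)->W->(1,1) | ant2:(0,0)->E->(0,1)
  grid max=5 at (1,1)
Step 2: ant0:(1,1)->N->(0,1) | ant1:(1,1)->N->(0,1) | ant2:(0,1)->S->(1,1)
  grid max=6 at (1,1)
Step 3: ant0:(0,1)->S->(1,1) | ant1:(0,1)->S->(1,1) | ant2:(1,1)->N->(0,1)
  grid max=9 at (1,1)

(1,1) (1,1) (0,1)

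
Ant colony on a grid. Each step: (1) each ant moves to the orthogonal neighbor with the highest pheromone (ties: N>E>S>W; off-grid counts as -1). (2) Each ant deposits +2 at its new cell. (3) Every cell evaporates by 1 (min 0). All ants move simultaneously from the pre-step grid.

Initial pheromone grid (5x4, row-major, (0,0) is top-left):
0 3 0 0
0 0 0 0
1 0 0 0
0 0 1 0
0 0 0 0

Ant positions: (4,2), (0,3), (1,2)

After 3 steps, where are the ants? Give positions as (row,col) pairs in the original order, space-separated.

Step 1: ant0:(4,2)->N->(3,2) | ant1:(0,3)->S->(1,3) | ant2:(1,2)->N->(0,2)
  grid max=2 at (0,1)
Step 2: ant0:(3,2)->N->(2,2) | ant1:(1,3)->N->(0,3) | ant2:(0,2)->W->(0,1)
  grid max=3 at (0,1)
Step 3: ant0:(2,2)->S->(3,2) | ant1:(0,3)->S->(1,3) | ant2:(0,1)->E->(0,2)
  grid max=2 at (0,1)

(3,2) (1,3) (0,2)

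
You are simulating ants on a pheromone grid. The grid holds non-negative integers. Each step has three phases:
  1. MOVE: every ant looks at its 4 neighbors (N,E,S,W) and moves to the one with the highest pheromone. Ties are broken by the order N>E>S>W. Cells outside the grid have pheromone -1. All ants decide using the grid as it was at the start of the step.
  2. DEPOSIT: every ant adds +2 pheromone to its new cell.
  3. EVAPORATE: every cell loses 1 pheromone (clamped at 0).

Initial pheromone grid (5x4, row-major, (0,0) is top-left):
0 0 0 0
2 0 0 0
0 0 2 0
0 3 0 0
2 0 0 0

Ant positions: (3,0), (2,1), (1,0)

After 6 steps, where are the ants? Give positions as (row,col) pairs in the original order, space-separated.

Step 1: ant0:(3,0)->E->(3,1) | ant1:(2,1)->S->(3,1) | ant2:(1,0)->N->(0,0)
  grid max=6 at (3,1)
Step 2: ant0:(3,1)->N->(2,1) | ant1:(3,1)->N->(2,1) | ant2:(0,0)->S->(1,0)
  grid max=5 at (3,1)
Step 3: ant0:(2,1)->S->(3,1) | ant1:(2,1)->S->(3,1) | ant2:(1,0)->N->(0,0)
  grid max=8 at (3,1)
Step 4: ant0:(3,1)->N->(2,1) | ant1:(3,1)->N->(2,1) | ant2:(0,0)->S->(1,0)
  grid max=7 at (3,1)
Step 5: ant0:(2,1)->S->(3,1) | ant1:(2,1)->S->(3,1) | ant2:(1,0)->N->(0,0)
  grid max=10 at (3,1)
Step 6: ant0:(3,1)->N->(2,1) | ant1:(3,1)->N->(2,1) | ant2:(0,0)->S->(1,0)
  grid max=9 at (3,1)

(2,1) (2,1) (1,0)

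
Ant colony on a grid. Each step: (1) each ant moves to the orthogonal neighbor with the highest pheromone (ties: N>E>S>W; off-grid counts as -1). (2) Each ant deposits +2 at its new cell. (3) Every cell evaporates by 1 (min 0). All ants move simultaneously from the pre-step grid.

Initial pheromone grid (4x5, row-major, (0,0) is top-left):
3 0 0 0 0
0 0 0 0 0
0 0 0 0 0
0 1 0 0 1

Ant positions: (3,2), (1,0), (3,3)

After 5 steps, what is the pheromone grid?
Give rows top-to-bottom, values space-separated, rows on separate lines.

After step 1: ants at (3,1),(0,0),(3,4)
  4 0 0 0 0
  0 0 0 0 0
  0 0 0 0 0
  0 2 0 0 2
After step 2: ants at (2,1),(0,1),(2,4)
  3 1 0 0 0
  0 0 0 0 0
  0 1 0 0 1
  0 1 0 0 1
After step 3: ants at (3,1),(0,0),(3,4)
  4 0 0 0 0
  0 0 0 0 0
  0 0 0 0 0
  0 2 0 0 2
After step 4: ants at (2,1),(0,1),(2,4)
  3 1 0 0 0
  0 0 0 0 0
  0 1 0 0 1
  0 1 0 0 1
After step 5: ants at (3,1),(0,0),(3,4)
  4 0 0 0 0
  0 0 0 0 0
  0 0 0 0 0
  0 2 0 0 2

4 0 0 0 0
0 0 0 0 0
0 0 0 0 0
0 2 0 0 2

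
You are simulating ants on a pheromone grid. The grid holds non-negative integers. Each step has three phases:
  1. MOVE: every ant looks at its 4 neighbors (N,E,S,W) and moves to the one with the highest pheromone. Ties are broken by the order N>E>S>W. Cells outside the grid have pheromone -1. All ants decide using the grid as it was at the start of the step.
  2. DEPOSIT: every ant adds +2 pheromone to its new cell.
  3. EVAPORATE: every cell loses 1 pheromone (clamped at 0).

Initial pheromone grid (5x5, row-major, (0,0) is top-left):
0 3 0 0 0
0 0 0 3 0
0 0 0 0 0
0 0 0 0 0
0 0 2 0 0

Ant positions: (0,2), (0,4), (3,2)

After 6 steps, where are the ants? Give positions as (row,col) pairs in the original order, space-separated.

Step 1: ant0:(0,2)->W->(0,1) | ant1:(0,4)->S->(1,4) | ant2:(3,2)->S->(4,2)
  grid max=4 at (0,1)
Step 2: ant0:(0,1)->E->(0,2) | ant1:(1,4)->W->(1,3) | ant2:(4,2)->N->(3,2)
  grid max=3 at (0,1)
Step 3: ant0:(0,2)->W->(0,1) | ant1:(1,3)->N->(0,3) | ant2:(3,2)->S->(4,2)
  grid max=4 at (0,1)
Step 4: ant0:(0,1)->E->(0,2) | ant1:(0,3)->S->(1,3) | ant2:(4,2)->N->(3,2)
  grid max=3 at (0,1)
Step 5: ant0:(0,2)->W->(0,1) | ant1:(1,3)->N->(0,3) | ant2:(3,2)->S->(4,2)
  grid max=4 at (0,1)
Step 6: ant0:(0,1)->E->(0,2) | ant1:(0,3)->S->(1,3) | ant2:(4,2)->N->(3,2)
  grid max=3 at (0,1)

(0,2) (1,3) (3,2)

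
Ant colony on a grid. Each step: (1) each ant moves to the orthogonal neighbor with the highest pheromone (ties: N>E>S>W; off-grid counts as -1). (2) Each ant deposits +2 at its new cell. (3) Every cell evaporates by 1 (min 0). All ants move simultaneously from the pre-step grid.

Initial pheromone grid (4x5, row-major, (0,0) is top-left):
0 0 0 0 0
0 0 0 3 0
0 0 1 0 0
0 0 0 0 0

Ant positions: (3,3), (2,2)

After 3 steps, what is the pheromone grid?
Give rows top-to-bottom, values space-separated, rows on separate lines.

After step 1: ants at (2,3),(1,2)
  0 0 0 0 0
  0 0 1 2 0
  0 0 0 1 0
  0 0 0 0 0
After step 2: ants at (1,3),(1,3)
  0 0 0 0 0
  0 0 0 5 0
  0 0 0 0 0
  0 0 0 0 0
After step 3: ants at (0,3),(0,3)
  0 0 0 3 0
  0 0 0 4 0
  0 0 0 0 0
  0 0 0 0 0

0 0 0 3 0
0 0 0 4 0
0 0 0 0 0
0 0 0 0 0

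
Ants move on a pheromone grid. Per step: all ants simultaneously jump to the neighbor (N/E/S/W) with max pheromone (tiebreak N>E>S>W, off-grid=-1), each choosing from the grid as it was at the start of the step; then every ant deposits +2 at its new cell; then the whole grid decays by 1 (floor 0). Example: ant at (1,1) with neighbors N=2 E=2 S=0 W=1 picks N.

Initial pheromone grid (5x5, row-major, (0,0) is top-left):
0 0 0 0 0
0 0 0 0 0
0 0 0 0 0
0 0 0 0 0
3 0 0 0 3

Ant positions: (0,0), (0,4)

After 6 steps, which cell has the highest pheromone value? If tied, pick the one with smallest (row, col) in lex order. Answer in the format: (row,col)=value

Answer: (0,4)=5

Derivation:
Step 1: ant0:(0,0)->E->(0,1) | ant1:(0,4)->S->(1,4)
  grid max=2 at (4,0)
Step 2: ant0:(0,1)->E->(0,2) | ant1:(1,4)->N->(0,4)
  grid max=1 at (0,2)
Step 3: ant0:(0,2)->E->(0,3) | ant1:(0,4)->S->(1,4)
  grid max=1 at (0,3)
Step 4: ant0:(0,3)->E->(0,4) | ant1:(1,4)->N->(0,4)
  grid max=3 at (0,4)
Step 5: ant0:(0,4)->S->(1,4) | ant1:(0,4)->S->(1,4)
  grid max=3 at (1,4)
Step 6: ant0:(1,4)->N->(0,4) | ant1:(1,4)->N->(0,4)
  grid max=5 at (0,4)
Final grid:
  0 0 0 0 5
  0 0 0 0 2
  0 0 0 0 0
  0 0 0 0 0
  0 0 0 0 0
Max pheromone 5 at (0,4)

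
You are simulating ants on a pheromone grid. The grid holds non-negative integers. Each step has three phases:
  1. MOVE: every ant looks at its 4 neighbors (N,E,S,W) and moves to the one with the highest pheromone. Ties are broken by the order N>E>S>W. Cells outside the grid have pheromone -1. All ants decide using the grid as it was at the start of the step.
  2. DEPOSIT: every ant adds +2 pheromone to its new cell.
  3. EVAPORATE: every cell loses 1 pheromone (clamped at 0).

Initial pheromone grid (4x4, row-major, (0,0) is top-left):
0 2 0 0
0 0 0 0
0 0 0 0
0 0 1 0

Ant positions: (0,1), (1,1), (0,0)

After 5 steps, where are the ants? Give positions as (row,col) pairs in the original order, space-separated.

Step 1: ant0:(0,1)->E->(0,2) | ant1:(1,1)->N->(0,1) | ant2:(0,0)->E->(0,1)
  grid max=5 at (0,1)
Step 2: ant0:(0,2)->W->(0,1) | ant1:(0,1)->E->(0,2) | ant2:(0,1)->E->(0,2)
  grid max=6 at (0,1)
Step 3: ant0:(0,1)->E->(0,2) | ant1:(0,2)->W->(0,1) | ant2:(0,2)->W->(0,1)
  grid max=9 at (0,1)
Step 4: ant0:(0,2)->W->(0,1) | ant1:(0,1)->E->(0,2) | ant2:(0,1)->E->(0,2)
  grid max=10 at (0,1)
Step 5: ant0:(0,1)->E->(0,2) | ant1:(0,2)->W->(0,1) | ant2:(0,2)->W->(0,1)
  grid max=13 at (0,1)

(0,2) (0,1) (0,1)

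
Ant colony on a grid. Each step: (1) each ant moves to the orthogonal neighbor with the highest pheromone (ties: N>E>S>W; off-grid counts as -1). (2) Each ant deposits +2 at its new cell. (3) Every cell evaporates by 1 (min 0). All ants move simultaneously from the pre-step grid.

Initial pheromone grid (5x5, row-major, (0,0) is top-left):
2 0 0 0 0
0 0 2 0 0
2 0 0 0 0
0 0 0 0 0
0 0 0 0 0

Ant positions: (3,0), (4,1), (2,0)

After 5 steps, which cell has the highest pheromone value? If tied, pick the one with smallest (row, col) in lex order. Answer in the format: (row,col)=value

Answer: (2,0)=11

Derivation:
Step 1: ant0:(3,0)->N->(2,0) | ant1:(4,1)->N->(3,1) | ant2:(2,0)->N->(1,0)
  grid max=3 at (2,0)
Step 2: ant0:(2,0)->N->(1,0) | ant1:(3,1)->N->(2,1) | ant2:(1,0)->S->(2,0)
  grid max=4 at (2,0)
Step 3: ant0:(1,0)->S->(2,0) | ant1:(2,1)->W->(2,0) | ant2:(2,0)->N->(1,0)
  grid max=7 at (2,0)
Step 4: ant0:(2,0)->N->(1,0) | ant1:(2,0)->N->(1,0) | ant2:(1,0)->S->(2,0)
  grid max=8 at (2,0)
Step 5: ant0:(1,0)->S->(2,0) | ant1:(1,0)->S->(2,0) | ant2:(2,0)->N->(1,0)
  grid max=11 at (2,0)
Final grid:
  0 0 0 0 0
  7 0 0 0 0
  11 0 0 0 0
  0 0 0 0 0
  0 0 0 0 0
Max pheromone 11 at (2,0)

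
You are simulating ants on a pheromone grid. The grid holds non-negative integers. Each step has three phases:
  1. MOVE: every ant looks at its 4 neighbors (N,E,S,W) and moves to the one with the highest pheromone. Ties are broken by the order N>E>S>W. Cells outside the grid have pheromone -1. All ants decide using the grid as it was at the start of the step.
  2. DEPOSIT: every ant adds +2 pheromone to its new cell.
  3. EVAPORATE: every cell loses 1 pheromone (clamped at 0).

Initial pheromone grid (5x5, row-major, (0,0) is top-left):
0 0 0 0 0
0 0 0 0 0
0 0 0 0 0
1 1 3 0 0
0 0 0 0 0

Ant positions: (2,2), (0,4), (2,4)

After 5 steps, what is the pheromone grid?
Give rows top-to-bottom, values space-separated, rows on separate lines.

After step 1: ants at (3,2),(1,4),(1,4)
  0 0 0 0 0
  0 0 0 0 3
  0 0 0 0 0
  0 0 4 0 0
  0 0 0 0 0
After step 2: ants at (2,2),(0,4),(0,4)
  0 0 0 0 3
  0 0 0 0 2
  0 0 1 0 0
  0 0 3 0 0
  0 0 0 0 0
After step 3: ants at (3,2),(1,4),(1,4)
  0 0 0 0 2
  0 0 0 0 5
  0 0 0 0 0
  0 0 4 0 0
  0 0 0 0 0
After step 4: ants at (2,2),(0,4),(0,4)
  0 0 0 0 5
  0 0 0 0 4
  0 0 1 0 0
  0 0 3 0 0
  0 0 0 0 0
After step 5: ants at (3,2),(1,4),(1,4)
  0 0 0 0 4
  0 0 0 0 7
  0 0 0 0 0
  0 0 4 0 0
  0 0 0 0 0

0 0 0 0 4
0 0 0 0 7
0 0 0 0 0
0 0 4 0 0
0 0 0 0 0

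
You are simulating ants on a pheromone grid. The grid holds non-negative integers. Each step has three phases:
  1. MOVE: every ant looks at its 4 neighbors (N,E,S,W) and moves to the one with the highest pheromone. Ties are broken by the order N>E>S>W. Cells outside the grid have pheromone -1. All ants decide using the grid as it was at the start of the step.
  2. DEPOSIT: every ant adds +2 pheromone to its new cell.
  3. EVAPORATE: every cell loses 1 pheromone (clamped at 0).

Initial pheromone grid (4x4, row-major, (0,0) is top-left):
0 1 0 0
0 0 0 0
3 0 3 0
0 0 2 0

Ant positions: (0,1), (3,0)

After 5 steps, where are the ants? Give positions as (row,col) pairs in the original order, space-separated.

Step 1: ant0:(0,1)->E->(0,2) | ant1:(3,0)->N->(2,0)
  grid max=4 at (2,0)
Step 2: ant0:(0,2)->E->(0,3) | ant1:(2,0)->N->(1,0)
  grid max=3 at (2,0)
Step 3: ant0:(0,3)->S->(1,3) | ant1:(1,0)->S->(2,0)
  grid max=4 at (2,0)
Step 4: ant0:(1,3)->N->(0,3) | ant1:(2,0)->N->(1,0)
  grid max=3 at (2,0)
Step 5: ant0:(0,3)->S->(1,3) | ant1:(1,0)->S->(2,0)
  grid max=4 at (2,0)

(1,3) (2,0)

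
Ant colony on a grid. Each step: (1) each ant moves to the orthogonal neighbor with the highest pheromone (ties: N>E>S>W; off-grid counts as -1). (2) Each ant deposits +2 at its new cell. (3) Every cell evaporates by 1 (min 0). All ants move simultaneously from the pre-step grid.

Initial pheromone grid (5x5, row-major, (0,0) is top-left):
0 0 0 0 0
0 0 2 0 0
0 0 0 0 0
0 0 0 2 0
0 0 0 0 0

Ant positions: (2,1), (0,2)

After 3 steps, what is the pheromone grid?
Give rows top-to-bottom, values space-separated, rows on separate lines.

After step 1: ants at (1,1),(1,2)
  0 0 0 0 0
  0 1 3 0 0
  0 0 0 0 0
  0 0 0 1 0
  0 0 0 0 0
After step 2: ants at (1,2),(1,1)
  0 0 0 0 0
  0 2 4 0 0
  0 0 0 0 0
  0 0 0 0 0
  0 0 0 0 0
After step 3: ants at (1,1),(1,2)
  0 0 0 0 0
  0 3 5 0 0
  0 0 0 0 0
  0 0 0 0 0
  0 0 0 0 0

0 0 0 0 0
0 3 5 0 0
0 0 0 0 0
0 0 0 0 0
0 0 0 0 0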